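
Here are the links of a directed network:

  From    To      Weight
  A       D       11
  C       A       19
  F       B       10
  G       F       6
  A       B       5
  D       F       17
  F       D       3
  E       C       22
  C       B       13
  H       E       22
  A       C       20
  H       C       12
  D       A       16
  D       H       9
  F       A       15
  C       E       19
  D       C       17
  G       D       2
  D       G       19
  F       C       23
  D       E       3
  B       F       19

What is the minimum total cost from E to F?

54

Candidate routes:
E - C - A - D - F: 22+19+11+17 = 69
E - C - A - B - F: 22+19+5+19 = 65
E - C - B - F: 22+13+19 = 54
The minimum is 54 via E - C - B - F.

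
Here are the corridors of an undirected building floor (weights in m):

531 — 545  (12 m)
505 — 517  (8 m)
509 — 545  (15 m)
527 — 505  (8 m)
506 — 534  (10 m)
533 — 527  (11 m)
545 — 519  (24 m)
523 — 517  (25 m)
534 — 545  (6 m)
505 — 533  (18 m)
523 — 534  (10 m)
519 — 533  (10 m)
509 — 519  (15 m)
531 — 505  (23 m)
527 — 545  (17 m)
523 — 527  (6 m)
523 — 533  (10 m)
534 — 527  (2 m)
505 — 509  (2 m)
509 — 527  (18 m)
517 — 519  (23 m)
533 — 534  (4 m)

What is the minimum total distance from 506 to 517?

28 m

Candidate routes:
506 - 534 - 527 - 509 - 505 - 517: 10+2+18+2+8 = 40
506 - 534 - 533 - 505 - 517: 10+4+18+8 = 40
506 - 534 - 527 - 505 - 517: 10+2+8+8 = 28
The minimum is 28 m via 506 - 534 - 527 - 505 - 517.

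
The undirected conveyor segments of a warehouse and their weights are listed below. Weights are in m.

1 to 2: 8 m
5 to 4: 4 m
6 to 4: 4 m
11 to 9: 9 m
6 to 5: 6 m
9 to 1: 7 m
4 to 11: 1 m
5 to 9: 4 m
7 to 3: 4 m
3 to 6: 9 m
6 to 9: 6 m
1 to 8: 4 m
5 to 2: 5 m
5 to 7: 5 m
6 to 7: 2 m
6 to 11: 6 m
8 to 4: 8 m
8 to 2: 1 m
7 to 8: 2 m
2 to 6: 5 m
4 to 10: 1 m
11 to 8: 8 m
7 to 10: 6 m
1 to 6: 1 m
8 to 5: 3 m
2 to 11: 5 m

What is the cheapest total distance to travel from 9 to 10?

9 m

Candidate routes:
9–5–4–10: 4+4+1 = 9
9–6–4–10: 6+4+1 = 11
9–11–4–10: 9+1+1 = 11
9–1–6–4–10: 7+1+4+1 = 13
Cheapest is 9–5–4–10 at 9 m.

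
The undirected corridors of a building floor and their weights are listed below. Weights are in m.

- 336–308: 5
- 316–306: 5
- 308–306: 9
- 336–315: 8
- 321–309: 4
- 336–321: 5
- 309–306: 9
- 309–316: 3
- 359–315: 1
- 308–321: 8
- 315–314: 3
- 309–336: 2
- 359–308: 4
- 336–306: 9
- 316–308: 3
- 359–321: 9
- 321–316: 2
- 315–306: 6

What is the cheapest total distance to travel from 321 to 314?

Enumerating some paths:
321–308–359–315–314: 8+4+1+3 = 16
321–359–315–314: 9+1+3 = 13
The minimum is 13 m via 321–359–315–314.

13 m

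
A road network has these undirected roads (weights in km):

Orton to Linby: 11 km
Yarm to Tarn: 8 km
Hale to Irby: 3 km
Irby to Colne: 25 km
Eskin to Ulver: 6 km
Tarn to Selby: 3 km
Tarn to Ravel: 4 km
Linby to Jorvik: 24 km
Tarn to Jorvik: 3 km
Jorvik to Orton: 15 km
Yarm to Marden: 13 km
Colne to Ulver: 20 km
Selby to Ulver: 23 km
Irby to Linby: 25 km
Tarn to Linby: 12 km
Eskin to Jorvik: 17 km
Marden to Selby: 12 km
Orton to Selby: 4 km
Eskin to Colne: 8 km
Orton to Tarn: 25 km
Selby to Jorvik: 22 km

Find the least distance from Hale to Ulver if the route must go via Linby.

Shortest Hale→Linby: Hale → Irby → Linby = 28
Best Linby to Ulver: Linby → Orton → Selby → Ulver costing 38
Total via Linby: 28 + 38 = 66 km.

66 km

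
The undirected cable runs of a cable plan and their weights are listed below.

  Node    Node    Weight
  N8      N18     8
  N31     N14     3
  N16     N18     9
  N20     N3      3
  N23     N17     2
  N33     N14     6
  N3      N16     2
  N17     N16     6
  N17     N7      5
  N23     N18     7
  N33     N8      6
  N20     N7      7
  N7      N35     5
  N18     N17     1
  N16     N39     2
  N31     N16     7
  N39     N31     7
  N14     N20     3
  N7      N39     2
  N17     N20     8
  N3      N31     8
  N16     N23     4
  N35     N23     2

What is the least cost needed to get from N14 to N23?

12

Compare a few routes:
N14 → N20 → N17 → N23: 3+8+2 = 13
N14 → N20 → N3 → N16 → N23: 3+3+2+4 = 12
Cheapest is N14 → N20 → N3 → N16 → N23 at 12.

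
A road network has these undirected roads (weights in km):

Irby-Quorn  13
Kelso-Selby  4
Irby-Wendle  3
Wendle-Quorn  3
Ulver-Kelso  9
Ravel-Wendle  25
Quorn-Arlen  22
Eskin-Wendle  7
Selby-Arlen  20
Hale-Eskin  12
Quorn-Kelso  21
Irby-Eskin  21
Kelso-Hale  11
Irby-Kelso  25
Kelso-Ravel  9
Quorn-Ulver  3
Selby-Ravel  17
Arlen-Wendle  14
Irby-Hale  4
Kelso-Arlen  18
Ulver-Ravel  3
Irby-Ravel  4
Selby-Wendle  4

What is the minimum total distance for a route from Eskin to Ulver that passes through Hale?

Shortest Eskin→Hale: Eskin–Hale = 12
Best Hale to Ulver: Hale–Irby–Ravel–Ulver costing 11
Total via Hale: 12 + 11 = 23 km.

23 km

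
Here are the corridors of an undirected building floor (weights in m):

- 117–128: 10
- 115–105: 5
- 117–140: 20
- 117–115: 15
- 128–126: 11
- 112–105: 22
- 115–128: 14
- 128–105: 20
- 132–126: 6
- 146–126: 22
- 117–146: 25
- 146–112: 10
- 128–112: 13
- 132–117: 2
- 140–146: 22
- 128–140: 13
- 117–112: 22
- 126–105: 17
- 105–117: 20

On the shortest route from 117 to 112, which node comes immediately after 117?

Enumerating some paths:
117 - 128 - 112: 10+13 = 23
117 - 112: 22 = 22
The minimum is 22 m via 117 - 112.
So from 117 the first move is to 112.

112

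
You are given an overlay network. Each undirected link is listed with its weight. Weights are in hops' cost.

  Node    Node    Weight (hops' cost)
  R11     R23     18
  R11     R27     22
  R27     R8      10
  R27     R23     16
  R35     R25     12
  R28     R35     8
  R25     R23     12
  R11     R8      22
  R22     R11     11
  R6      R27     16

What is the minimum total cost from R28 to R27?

Shortest distances from R28:
R28: 0
R35: 8  (via R28)
R25: 20  (via R35)
R23: 32  (via R25)
R27: 48  (via R23)
Shortest route: R28 → R35 → R25 → R23 → R27 = 48 hops' cost.

48 hops' cost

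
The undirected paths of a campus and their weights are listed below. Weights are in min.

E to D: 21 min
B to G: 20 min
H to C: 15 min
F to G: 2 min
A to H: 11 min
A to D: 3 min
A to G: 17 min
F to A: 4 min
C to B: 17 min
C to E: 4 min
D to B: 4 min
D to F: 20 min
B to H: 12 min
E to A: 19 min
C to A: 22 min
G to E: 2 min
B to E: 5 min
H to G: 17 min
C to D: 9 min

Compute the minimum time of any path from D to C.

9 min

Running Dijkstra from D:
D: 0
A: 3  (via D)
B: 4  (via D)
F: 7  (via A)
C: 9  (via D)
Shortest route: D → C = 9 min.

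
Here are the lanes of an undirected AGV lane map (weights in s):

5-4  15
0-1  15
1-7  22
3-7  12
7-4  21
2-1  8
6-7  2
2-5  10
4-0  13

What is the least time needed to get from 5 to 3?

48 s

Shortest distances from 5:
5: 0
2: 10  (via 5)
4: 15  (via 5)
1: 18  (via 2)
0: 28  (via 4)
7: 36  (via 4)
6: 38  (via 7)
3: 48  (via 7)
Shortest route: 5–4–7–3 = 48 s.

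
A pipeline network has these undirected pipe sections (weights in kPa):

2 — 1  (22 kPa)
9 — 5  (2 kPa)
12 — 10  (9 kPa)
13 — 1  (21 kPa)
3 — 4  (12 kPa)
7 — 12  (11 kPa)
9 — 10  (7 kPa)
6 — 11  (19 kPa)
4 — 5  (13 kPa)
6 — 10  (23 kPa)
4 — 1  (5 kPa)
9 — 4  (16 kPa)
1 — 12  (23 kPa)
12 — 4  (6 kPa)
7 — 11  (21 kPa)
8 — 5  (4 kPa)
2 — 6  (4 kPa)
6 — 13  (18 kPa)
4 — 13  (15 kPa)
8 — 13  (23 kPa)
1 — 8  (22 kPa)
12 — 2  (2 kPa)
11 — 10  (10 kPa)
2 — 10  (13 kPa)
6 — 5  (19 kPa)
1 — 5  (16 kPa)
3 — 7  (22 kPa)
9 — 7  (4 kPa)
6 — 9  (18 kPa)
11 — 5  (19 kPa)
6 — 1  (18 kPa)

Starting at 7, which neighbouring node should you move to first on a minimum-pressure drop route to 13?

12

Compare a few routes:
7 - 9 - 5 - 4 - 13: 4+2+13+15 = 34
7 - 12 - 4 - 13: 11+6+15 = 32
7 - 9 - 5 - 8 - 13: 4+2+4+23 = 33
The minimum is 32 kPa via 7 - 12 - 4 - 13.
So from 7 the first move is to 12.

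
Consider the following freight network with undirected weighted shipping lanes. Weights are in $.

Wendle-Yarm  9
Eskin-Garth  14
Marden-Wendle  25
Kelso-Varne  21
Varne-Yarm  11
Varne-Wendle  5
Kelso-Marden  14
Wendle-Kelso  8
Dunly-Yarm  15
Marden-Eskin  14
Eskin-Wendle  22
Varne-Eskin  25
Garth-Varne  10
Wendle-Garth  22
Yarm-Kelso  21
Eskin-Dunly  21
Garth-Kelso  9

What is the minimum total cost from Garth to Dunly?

Shortest distances from Garth:
Garth: 0
Kelso: 9  (via Garth)
Varne: 10  (via Garth)
Eskin: 14  (via Garth)
Wendle: 15  (via Varne)
Yarm: 21  (via Varne)
Marden: 23  (via Kelso)
Dunly: 35  (via Eskin)
Shortest route: Garth–Eskin–Dunly = $35.

$35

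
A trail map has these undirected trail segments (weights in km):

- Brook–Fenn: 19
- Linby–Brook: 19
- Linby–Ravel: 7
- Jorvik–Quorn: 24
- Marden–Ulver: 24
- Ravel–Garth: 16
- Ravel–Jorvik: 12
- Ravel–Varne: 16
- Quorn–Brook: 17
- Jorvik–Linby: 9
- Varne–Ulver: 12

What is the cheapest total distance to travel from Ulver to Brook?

54 km

Settle nodes by increasing distance from Ulver:
Ulver: 0
Varne: 12  (via Ulver)
Marden: 24  (via Ulver)
Ravel: 28  (via Varne)
Linby: 35  (via Ravel)
Jorvik: 40  (via Ravel)
Garth: 44  (via Ravel)
Brook: 54  (via Linby)
Shortest route: Ulver–Varne–Ravel–Linby–Brook = 54 km.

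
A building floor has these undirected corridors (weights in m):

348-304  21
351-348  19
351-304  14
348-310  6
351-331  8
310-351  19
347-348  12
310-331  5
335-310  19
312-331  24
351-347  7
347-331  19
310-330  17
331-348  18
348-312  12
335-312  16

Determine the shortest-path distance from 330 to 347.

Running Dijkstra from 330:
330: 0
310: 17  (via 330)
331: 22  (via 310)
348: 23  (via 310)
351: 30  (via 331)
347: 35  (via 348)
Shortest route: 330 → 310 → 348 → 347 = 35 m.

35 m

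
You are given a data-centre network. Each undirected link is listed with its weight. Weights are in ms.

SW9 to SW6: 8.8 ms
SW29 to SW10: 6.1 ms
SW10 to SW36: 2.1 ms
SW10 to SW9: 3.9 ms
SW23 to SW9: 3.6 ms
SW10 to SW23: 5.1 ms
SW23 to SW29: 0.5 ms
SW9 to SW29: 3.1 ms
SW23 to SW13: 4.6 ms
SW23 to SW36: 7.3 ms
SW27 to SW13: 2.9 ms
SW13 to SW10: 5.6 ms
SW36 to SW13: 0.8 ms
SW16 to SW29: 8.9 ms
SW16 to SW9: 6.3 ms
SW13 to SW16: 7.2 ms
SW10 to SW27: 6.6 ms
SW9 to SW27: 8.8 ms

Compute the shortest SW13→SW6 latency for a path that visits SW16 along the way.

Best SW13 to SW16: SW13–SW16 costing 7.2
Shortest SW16→SW6: SW16–SW9–SW6 = 15.1
Total via SW16: 7.2 + 15.1 = 22.3 ms.

22.3 ms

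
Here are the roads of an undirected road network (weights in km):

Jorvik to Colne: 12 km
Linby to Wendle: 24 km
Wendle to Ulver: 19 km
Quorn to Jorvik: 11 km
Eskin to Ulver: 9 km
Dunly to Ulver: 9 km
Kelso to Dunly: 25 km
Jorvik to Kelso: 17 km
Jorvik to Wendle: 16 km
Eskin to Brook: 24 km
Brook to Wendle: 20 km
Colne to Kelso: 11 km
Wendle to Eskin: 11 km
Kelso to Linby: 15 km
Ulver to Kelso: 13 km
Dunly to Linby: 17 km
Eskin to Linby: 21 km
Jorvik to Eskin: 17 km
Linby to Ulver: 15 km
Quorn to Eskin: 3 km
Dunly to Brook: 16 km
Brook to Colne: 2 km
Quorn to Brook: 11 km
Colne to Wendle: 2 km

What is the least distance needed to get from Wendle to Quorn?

14 km

Running Dijkstra from Wendle:
Wendle: 0
Colne: 2  (via Wendle)
Brook: 4  (via Colne)
Eskin: 11  (via Wendle)
Kelso: 13  (via Colne)
Jorvik: 14  (via Colne)
Quorn: 14  (via Eskin)
Shortest route: Wendle–Eskin–Quorn = 14 km.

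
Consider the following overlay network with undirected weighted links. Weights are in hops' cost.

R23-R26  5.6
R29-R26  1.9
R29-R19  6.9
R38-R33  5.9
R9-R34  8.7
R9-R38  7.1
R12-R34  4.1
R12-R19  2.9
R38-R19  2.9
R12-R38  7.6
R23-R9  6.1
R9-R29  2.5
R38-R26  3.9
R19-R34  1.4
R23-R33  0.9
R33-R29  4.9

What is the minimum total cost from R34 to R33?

10.2 hops' cost

Running Dijkstra from R34:
R34: 0
R19: 1.4  (via R34)
R12: 4.1  (via R34)
R38: 4.3  (via R19)
R26: 8.2  (via R38)
R29: 8.3  (via R19)
R9: 8.7  (via R34)
R33: 10.2  (via R38)
Shortest route: R34 → R19 → R38 → R33 = 10.2 hops' cost.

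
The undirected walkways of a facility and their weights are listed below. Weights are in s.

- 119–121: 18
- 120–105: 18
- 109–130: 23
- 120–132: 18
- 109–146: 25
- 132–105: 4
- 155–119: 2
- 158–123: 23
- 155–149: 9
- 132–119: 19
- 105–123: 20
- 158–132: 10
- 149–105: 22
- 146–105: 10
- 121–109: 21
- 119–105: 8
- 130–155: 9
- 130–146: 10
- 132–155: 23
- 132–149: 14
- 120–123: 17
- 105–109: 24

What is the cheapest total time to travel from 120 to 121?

Running Dijkstra from 120:
120: 0
123: 17  (via 120)
132: 18  (via 120)
105: 18  (via 120)
119: 26  (via 105)
155: 28  (via 119)
146: 28  (via 105)
158: 28  (via 132)
149: 32  (via 132)
130: 37  (via 155)
109: 42  (via 105)
121: 44  (via 119)
Shortest route: 120–105–119–121 = 44 s.

44 s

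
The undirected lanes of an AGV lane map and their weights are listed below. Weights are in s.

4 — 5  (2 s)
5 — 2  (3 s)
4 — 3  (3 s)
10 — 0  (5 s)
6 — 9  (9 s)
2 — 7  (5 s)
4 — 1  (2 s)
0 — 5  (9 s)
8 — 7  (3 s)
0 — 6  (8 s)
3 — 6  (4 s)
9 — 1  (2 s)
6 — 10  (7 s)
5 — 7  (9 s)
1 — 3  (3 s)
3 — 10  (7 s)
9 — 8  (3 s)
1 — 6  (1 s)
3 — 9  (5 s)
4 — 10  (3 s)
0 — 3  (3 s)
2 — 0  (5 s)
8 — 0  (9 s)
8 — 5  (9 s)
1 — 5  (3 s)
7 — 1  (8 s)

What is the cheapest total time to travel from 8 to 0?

9 s

Running Dijkstra from 8:
8: 0
7: 3  (via 8)
9: 3  (via 8)
1: 5  (via 9)
6: 6  (via 1)
4: 7  (via 1)
2: 8  (via 7)
3: 8  (via 9)
5: 8  (via 1)
0: 9  (via 8)
Shortest route: 8–0 = 9 s.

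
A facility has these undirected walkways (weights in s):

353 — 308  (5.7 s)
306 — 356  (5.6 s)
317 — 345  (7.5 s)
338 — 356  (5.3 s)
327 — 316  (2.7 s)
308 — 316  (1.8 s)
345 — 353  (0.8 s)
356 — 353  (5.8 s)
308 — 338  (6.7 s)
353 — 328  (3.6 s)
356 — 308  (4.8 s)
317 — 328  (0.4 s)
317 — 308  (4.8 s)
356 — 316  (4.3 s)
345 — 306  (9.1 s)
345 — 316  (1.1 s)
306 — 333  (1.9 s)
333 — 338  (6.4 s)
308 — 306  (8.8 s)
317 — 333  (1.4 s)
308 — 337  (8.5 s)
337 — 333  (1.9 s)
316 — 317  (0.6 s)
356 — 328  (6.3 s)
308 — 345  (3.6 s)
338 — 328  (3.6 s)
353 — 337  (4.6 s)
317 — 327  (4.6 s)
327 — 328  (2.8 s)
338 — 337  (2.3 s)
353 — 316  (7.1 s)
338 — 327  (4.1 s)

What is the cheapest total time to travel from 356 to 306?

Candidate routes:
356 → 328 → 317 → 333 → 306: 6.3+0.4+1.4+1.9 = 10
356 → 308 → 316 → 317 → 333 → 306: 4.8+1.8+0.6+1.4+1.9 = 10.5
356 → 306: 5.6 = 5.6
356 → 316 → 317 → 333 → 306: 4.3+0.6+1.4+1.9 = 8.2
Cheapest is 356 → 306 at 5.6 s.

5.6 s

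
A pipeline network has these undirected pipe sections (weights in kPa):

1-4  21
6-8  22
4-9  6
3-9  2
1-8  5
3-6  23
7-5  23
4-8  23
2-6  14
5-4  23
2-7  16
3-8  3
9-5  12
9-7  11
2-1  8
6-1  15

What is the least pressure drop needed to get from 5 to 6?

37 kPa

Running Dijkstra from 5:
5: 0
9: 12  (via 5)
3: 14  (via 9)
8: 17  (via 3)
4: 18  (via 9)
1: 22  (via 8)
7: 23  (via 5)
2: 30  (via 1)
6: 37  (via 3)
Shortest route: 5–9–3–6 = 37 kPa.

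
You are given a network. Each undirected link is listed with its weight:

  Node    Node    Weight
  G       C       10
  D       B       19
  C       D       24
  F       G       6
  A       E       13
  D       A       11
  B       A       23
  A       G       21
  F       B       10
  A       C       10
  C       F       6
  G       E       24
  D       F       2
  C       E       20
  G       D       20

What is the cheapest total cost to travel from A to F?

Compare a few routes:
A - G - F: 21+6 = 27
A - C - G - F: 10+10+6 = 26
A - D - F: 11+2 = 13
A - C - F: 10+6 = 16
Cheapest is A - D - F at 13.

13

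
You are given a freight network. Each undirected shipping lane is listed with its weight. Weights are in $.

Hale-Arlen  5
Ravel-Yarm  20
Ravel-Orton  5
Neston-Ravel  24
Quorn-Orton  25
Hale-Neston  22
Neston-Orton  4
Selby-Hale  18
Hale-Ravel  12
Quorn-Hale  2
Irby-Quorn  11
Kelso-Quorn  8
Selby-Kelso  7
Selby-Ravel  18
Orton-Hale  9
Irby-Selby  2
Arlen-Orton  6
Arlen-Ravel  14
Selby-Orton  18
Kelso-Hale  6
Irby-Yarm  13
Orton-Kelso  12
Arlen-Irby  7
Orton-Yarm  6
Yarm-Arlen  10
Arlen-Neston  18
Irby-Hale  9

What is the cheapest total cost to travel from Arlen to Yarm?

Compare a few routes:
Arlen - Orton - Yarm: 6+6 = 12
Arlen - Yarm: 10 = 10
The minimum is $10 via Arlen - Yarm.

$10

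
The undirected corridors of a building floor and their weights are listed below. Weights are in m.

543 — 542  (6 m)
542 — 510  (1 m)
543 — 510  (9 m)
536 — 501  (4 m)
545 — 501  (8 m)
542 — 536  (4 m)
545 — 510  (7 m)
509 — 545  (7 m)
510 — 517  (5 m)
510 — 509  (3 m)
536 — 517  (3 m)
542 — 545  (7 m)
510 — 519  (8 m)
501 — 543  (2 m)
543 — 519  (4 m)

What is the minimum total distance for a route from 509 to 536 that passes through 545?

18 m

Best 509 to 545: 509 → 545 costing 7
Shortest 545→536: 545 → 542 → 536 = 11
Total via 545: 7 + 11 = 18 m.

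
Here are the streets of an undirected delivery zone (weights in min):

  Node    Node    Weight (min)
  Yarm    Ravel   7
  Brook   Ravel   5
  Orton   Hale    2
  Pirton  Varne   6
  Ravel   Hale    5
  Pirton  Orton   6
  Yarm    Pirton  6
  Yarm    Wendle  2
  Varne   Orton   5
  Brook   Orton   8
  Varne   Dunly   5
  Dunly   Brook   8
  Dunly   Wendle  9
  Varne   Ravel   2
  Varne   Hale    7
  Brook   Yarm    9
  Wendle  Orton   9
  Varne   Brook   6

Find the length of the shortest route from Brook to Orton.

Shortest distances from Brook:
Brook: 0
Ravel: 5  (via Brook)
Varne: 6  (via Brook)
Orton: 8  (via Brook)
Shortest route: Brook–Orton = 8 min.

8 min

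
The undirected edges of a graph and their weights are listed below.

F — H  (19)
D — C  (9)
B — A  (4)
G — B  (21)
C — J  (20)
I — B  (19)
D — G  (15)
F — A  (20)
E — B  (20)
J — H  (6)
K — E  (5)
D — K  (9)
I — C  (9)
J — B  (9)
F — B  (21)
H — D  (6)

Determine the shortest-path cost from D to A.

25

Compare a few routes:
D - H - J - B - A: 6+6+9+4 = 25
D - K - E - B - A: 9+5+20+4 = 38
Cheapest is D - H - J - B - A at 25.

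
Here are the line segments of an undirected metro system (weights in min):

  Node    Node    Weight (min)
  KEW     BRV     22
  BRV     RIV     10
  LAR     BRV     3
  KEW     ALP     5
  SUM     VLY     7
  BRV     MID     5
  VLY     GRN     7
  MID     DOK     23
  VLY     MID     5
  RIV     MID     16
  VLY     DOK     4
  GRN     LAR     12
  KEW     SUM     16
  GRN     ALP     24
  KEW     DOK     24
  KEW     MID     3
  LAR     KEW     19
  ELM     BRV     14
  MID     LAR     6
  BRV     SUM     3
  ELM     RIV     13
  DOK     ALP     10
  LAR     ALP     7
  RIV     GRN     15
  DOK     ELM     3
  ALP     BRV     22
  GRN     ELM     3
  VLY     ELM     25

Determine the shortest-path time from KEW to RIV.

18 min

Compare a few routes:
KEW–MID–RIV: 3+16 = 19
KEW–MID–BRV–RIV: 3+5+10 = 18
Cheapest is KEW–MID–BRV–RIV at 18 min.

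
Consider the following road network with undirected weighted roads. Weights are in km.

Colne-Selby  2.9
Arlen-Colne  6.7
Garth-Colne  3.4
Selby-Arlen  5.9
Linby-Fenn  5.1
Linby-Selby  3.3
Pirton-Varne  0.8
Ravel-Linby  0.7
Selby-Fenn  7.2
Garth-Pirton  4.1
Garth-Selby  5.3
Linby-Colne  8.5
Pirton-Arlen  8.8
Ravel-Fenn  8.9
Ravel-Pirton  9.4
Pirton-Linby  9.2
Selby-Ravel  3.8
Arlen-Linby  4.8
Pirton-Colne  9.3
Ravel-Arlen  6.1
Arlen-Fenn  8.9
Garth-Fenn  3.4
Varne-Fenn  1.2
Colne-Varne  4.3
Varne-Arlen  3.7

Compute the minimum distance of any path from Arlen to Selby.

Compare a few routes:
Arlen - Selby: 5.9 = 5.9
Arlen - Linby - Selby: 4.8+3.3 = 8.1
Cheapest is Arlen - Selby at 5.9 km.

5.9 km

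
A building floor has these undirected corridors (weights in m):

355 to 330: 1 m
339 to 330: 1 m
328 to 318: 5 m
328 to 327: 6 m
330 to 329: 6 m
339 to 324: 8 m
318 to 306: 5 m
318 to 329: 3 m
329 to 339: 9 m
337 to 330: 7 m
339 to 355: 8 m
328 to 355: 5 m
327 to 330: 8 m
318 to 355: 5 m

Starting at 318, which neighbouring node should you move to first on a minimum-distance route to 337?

355

Enumerating some paths:
318 → 329 → 330 → 337: 3+6+7 = 16
318 → 328 → 355 → 330 → 337: 5+5+1+7 = 18
318 → 355 → 330 → 337: 5+1+7 = 13
318 → 329 → 339 → 330 → 337: 3+9+1+7 = 20
Cheapest is 318 → 355 → 330 → 337 at 13 m.
So from 318 the first move is to 355.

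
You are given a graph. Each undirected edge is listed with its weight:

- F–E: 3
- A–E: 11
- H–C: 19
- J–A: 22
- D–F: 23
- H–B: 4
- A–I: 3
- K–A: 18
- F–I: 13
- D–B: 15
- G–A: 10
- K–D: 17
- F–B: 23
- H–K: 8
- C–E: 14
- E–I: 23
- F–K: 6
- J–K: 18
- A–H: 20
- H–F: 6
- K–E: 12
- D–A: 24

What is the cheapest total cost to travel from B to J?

30

Enumerating some paths:
B–H–F–K–J: 4+6+6+18 = 34
B–H–K–J: 4+8+18 = 30
The minimum is 30 via B–H–K–J.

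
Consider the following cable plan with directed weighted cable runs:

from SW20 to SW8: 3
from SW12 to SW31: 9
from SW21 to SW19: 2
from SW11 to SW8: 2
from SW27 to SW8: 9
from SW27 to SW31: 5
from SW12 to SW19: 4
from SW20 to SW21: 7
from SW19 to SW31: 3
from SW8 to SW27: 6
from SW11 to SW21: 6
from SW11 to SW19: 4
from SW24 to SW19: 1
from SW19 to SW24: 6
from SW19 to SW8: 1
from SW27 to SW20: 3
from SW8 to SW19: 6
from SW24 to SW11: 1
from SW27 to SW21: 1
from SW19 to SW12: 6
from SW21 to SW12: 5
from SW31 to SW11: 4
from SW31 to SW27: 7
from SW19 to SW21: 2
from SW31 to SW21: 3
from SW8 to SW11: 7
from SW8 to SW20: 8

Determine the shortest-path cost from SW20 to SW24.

15

Candidate routes:
SW20 - SW8 - SW27 - SW21 - SW19 - SW24: 3+6+1+2+6 = 18
SW20 - SW8 - SW19 - SW24: 3+6+6 = 15
The minimum is 15 via SW20 - SW8 - SW19 - SW24.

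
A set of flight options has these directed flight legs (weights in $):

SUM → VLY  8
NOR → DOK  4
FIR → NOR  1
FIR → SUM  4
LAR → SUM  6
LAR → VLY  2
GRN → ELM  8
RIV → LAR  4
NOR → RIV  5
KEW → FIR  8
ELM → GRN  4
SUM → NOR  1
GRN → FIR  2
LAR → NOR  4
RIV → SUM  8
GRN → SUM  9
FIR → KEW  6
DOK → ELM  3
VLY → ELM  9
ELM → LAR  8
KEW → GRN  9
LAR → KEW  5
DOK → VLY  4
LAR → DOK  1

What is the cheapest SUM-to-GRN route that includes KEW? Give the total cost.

$24

Best SUM to KEW: SUM → NOR → RIV → LAR → KEW costing 15
Shortest KEW→GRN: KEW → GRN = 9
Total via KEW: 15 + 9 = $24.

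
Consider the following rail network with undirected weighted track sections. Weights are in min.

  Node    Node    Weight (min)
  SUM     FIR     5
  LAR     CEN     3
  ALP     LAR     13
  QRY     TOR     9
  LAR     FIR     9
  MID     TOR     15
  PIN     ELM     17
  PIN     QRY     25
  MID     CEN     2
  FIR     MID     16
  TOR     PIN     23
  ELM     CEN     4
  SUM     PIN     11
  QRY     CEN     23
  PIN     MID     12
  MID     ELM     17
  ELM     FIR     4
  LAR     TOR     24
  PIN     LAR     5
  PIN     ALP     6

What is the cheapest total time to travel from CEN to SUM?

13 min

Enumerating some paths:
CEN - ELM - FIR - SUM: 4+4+5 = 13
CEN - LAR - PIN - SUM: 3+5+11 = 19
CEN - LAR - FIR - SUM: 3+9+5 = 17
Cheapest is CEN - ELM - FIR - SUM at 13 min.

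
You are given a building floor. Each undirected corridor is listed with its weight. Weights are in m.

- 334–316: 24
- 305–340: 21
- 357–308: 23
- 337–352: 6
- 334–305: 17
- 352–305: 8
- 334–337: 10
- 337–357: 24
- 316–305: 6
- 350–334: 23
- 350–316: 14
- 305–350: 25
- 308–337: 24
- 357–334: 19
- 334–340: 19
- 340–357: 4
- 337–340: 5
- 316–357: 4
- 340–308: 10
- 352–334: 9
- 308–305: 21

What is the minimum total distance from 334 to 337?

10 m

Enumerating some paths:
334 → 352 → 337: 9+6 = 15
334 → 340 → 337: 19+5 = 24
334 → 337: 10 = 10
Cheapest is 334 → 337 at 10 m.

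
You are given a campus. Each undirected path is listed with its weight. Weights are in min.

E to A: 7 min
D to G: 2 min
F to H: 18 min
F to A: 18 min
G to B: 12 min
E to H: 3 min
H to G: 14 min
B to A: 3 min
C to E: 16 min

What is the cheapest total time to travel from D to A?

Running Dijkstra from D:
D: 0
G: 2  (via D)
B: 14  (via G)
H: 16  (via G)
A: 17  (via B)
Shortest route: D → G → B → A = 17 min.

17 min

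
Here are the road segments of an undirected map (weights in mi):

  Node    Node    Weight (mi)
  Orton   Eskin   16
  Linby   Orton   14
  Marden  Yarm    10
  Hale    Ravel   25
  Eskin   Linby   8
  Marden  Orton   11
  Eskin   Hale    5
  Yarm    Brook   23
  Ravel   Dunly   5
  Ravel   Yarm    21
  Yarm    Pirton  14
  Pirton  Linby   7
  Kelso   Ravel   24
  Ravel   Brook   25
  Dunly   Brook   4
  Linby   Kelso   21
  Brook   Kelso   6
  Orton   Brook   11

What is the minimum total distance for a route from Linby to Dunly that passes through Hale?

Shortest Linby→Hale: Linby → Eskin → Hale = 13
Best Hale to Dunly: Hale → Ravel → Dunly costing 30
Total via Hale: 13 + 30 = 43 mi.

43 mi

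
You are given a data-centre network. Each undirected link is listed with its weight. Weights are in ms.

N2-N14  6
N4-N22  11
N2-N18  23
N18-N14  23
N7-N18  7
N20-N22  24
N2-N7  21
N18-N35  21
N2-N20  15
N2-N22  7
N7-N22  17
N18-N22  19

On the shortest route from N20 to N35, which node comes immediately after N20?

N2

Enumerating some paths:
N20 - N2 - N7 - N18 - N35: 15+21+7+21 = 64
N20 - N2 - N22 - N18 - N35: 15+7+19+21 = 62
N20 - N2 - N18 - N35: 15+23+21 = 59
Cheapest is N20 - N2 - N18 - N35 at 59 ms.
So from N20 the first move is to N2.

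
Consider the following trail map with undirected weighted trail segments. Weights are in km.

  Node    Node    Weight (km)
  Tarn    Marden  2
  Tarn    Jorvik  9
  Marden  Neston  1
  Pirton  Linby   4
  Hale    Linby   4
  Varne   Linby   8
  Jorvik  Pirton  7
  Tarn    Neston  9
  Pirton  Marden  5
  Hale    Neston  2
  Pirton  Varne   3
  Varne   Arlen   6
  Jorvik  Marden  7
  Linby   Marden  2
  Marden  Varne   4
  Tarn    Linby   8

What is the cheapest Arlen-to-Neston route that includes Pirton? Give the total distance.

Shortest Arlen→Pirton: Arlen–Varne–Pirton = 9
Best Pirton to Neston: Pirton–Marden–Neston costing 6
Total via Pirton: 9 + 6 = 15 km.

15 km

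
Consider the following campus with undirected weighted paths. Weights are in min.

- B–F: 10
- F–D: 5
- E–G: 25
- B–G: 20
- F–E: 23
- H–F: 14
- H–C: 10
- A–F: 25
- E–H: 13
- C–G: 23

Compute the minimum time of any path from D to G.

35 min

Settle nodes by increasing distance from D:
D: 0
F: 5  (via D)
B: 15  (via F)
H: 19  (via F)
E: 28  (via F)
C: 29  (via H)
A: 30  (via F)
G: 35  (via B)
Shortest route: D → F → B → G = 35 min.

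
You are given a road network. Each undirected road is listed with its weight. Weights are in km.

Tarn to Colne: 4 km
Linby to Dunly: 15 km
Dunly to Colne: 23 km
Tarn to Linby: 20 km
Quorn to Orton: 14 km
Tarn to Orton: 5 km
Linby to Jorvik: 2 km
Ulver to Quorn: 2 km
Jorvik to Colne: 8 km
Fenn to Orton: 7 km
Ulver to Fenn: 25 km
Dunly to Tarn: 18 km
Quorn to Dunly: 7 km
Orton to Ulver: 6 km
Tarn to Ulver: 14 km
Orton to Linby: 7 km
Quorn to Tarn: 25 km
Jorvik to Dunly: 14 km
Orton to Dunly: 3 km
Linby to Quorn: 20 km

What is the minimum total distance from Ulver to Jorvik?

15 km

Shortest distances from Ulver:
Ulver: 0
Quorn: 2  (via Ulver)
Orton: 6  (via Ulver)
Dunly: 9  (via Quorn)
Tarn: 11  (via Orton)
Fenn: 13  (via Orton)
Linby: 13  (via Orton)
Jorvik: 15  (via Linby)
Shortest route: Ulver → Orton → Linby → Jorvik = 15 km.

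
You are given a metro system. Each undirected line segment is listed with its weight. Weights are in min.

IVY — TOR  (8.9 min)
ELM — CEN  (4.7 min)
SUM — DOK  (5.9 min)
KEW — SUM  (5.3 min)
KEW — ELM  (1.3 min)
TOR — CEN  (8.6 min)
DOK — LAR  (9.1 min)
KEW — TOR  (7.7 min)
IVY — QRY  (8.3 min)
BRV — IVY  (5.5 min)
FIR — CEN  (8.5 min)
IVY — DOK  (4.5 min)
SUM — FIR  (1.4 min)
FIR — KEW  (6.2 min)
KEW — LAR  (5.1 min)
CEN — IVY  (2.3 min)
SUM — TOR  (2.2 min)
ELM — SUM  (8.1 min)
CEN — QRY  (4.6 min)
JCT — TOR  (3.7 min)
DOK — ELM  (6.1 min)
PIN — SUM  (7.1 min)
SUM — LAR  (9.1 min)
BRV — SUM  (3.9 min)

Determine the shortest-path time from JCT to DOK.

11.8 min

Running Dijkstra from JCT:
JCT: 0
TOR: 3.7  (via JCT)
SUM: 5.9  (via TOR)
FIR: 7.3  (via SUM)
BRV: 9.8  (via SUM)
KEW: 11.2  (via SUM)
DOK: 11.8  (via SUM)
Shortest route: JCT–TOR–SUM–DOK = 11.8 min.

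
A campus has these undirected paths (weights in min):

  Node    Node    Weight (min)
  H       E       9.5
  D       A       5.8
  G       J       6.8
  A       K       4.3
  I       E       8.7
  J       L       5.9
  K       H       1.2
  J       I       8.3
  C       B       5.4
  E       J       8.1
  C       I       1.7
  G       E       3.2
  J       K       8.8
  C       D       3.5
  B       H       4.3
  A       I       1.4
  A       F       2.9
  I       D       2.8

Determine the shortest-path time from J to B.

14.3 min

Running Dijkstra from J:
J: 0
L: 5.9  (via J)
G: 6.8  (via J)
E: 8.1  (via J)
I: 8.3  (via J)
K: 8.8  (via J)
A: 9.7  (via I)
C: 10  (via I)
H: 10  (via K)
D: 11.1  (via I)
F: 12.6  (via A)
B: 14.3  (via H)
Shortest route: J → K → H → B = 14.3 min.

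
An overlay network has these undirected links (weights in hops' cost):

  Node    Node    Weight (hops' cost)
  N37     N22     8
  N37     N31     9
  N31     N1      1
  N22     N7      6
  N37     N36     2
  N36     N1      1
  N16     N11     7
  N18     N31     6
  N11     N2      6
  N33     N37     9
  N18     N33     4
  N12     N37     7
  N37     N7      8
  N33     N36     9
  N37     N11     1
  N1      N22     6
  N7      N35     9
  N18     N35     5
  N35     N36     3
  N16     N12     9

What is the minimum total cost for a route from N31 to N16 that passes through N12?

Shortest N31→N12: N31–N1–N36–N37–N12 = 11
Best N12 to N16: N12–N16 costing 9
Total via N12: 11 + 9 = 20 hops' cost.

20 hops' cost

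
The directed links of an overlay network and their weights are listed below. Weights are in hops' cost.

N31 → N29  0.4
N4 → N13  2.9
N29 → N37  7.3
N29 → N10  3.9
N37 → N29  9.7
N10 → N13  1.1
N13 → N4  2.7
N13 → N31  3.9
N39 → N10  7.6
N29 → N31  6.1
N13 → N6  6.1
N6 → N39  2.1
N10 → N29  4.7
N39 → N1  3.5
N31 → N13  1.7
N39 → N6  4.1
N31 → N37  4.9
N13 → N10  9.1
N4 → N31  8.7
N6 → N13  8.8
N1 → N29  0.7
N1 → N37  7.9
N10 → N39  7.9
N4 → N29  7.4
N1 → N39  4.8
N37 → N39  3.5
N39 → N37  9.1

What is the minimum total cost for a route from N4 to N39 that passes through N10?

Best N4 to N10: N4 → N13 → N31 → N29 → N10 costing 11.1
Shortest N10→N39: N10 → N39 = 7.9
Total via N10: 11.1 + 7.9 = 19 hops' cost.

19 hops' cost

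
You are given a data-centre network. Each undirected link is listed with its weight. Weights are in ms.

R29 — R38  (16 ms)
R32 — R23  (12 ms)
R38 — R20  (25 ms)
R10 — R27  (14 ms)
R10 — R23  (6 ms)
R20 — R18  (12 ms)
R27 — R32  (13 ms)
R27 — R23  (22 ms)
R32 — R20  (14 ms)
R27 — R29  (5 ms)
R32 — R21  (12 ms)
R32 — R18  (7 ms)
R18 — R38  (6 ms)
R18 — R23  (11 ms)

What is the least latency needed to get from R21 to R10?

30 ms

Running Dijkstra from R21:
R21: 0
R32: 12  (via R21)
R18: 19  (via R32)
R23: 24  (via R32)
R38: 25  (via R18)
R27: 25  (via R32)
R20: 26  (via R32)
R10: 30  (via R23)
Shortest route: R21 → R32 → R23 → R10 = 30 ms.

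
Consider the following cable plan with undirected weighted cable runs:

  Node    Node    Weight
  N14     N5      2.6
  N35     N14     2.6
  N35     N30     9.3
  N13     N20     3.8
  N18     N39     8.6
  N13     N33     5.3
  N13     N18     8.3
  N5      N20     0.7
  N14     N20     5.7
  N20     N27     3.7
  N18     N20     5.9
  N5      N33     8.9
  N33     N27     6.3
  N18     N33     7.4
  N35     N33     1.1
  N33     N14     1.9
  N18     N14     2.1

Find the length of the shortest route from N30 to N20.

Candidate routes:
N30 → N35 → N33 → N14 → N5 → N20: 9.3+1.1+1.9+2.6+0.7 = 15.6
N30 → N35 → N14 → N5 → N20: 9.3+2.6+2.6+0.7 = 15.2
Cheapest is N30 → N35 → N14 → N5 → N20 at 15.2.

15.2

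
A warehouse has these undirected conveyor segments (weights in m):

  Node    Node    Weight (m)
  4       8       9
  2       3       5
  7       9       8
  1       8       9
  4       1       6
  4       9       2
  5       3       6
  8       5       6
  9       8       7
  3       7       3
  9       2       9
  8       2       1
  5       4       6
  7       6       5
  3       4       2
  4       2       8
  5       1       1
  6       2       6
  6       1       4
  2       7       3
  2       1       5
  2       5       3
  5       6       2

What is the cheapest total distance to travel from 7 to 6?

5 m

Enumerating some paths:
7 - 2 - 5 - 6: 3+3+2 = 8
7 - 6: 5 = 5
Cheapest is 7 - 6 at 5 m.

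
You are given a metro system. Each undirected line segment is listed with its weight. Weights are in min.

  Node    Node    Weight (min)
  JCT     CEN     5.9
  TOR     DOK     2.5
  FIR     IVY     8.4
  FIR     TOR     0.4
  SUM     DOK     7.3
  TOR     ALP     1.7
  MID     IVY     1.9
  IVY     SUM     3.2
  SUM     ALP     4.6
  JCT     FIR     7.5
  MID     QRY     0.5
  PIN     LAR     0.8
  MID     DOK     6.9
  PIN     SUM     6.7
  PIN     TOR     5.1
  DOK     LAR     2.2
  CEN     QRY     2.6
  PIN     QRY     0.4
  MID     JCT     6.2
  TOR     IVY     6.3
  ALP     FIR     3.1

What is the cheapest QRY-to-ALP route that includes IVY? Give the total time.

10.2 min

Best QRY to IVY: QRY–MID–IVY costing 2.4
Best IVY to ALP: IVY–SUM–ALP costing 7.8
Total via IVY: 2.4 + 7.8 = 10.2 min.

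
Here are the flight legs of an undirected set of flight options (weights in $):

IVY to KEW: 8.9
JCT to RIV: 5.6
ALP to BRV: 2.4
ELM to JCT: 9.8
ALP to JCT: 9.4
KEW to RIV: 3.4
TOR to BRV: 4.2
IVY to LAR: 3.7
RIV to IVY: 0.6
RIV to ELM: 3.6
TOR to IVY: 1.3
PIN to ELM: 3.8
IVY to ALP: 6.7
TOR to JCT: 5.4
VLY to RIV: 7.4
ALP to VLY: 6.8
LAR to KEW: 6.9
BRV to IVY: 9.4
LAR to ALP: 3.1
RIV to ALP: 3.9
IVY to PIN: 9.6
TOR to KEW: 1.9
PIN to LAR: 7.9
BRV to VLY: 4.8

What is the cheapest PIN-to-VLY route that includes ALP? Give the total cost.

$17.8

Best PIN to ALP: PIN–LAR–ALP costing 11
Best ALP to VLY: ALP–VLY costing 6.8
Total via ALP: 11 + 6.8 = $17.8.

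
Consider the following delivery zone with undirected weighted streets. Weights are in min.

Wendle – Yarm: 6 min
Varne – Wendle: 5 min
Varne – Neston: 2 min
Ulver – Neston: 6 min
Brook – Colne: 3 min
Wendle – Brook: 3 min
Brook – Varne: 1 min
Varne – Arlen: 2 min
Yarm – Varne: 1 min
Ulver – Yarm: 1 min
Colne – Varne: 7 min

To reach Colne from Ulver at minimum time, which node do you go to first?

Enumerating some paths:
Ulver–Neston–Varne–Brook–Colne: 6+2+1+3 = 12
Ulver–Yarm–Varne–Colne: 1+1+7 = 9
Ulver–Yarm–Varne–Brook–Colne: 1+1+1+3 = 6
The minimum is 6 min via Ulver–Yarm–Varne–Brook–Colne.
So from Ulver the first move is to Yarm.

Yarm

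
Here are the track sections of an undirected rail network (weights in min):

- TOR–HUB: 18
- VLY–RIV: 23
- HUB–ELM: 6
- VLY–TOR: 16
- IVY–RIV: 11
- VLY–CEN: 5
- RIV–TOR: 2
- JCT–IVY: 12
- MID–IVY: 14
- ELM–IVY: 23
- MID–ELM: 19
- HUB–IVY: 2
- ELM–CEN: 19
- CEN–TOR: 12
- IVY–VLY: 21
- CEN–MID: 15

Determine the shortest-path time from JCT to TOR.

Shortest distances from JCT:
JCT: 0
IVY: 12  (via JCT)
HUB: 14  (via IVY)
ELM: 20  (via HUB)
RIV: 23  (via IVY)
TOR: 25  (via RIV)
Shortest route: JCT → IVY → RIV → TOR = 25 min.

25 min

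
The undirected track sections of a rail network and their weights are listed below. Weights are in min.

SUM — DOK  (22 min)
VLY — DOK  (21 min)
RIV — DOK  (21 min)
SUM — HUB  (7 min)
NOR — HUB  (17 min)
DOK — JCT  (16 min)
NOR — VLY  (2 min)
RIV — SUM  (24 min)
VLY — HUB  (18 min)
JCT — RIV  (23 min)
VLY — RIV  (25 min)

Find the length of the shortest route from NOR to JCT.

39 min

Shortest distances from NOR:
NOR: 0
VLY: 2  (via NOR)
HUB: 17  (via NOR)
DOK: 23  (via VLY)
SUM: 24  (via HUB)
RIV: 27  (via VLY)
JCT: 39  (via DOK)
Shortest route: NOR → VLY → DOK → JCT = 39 min.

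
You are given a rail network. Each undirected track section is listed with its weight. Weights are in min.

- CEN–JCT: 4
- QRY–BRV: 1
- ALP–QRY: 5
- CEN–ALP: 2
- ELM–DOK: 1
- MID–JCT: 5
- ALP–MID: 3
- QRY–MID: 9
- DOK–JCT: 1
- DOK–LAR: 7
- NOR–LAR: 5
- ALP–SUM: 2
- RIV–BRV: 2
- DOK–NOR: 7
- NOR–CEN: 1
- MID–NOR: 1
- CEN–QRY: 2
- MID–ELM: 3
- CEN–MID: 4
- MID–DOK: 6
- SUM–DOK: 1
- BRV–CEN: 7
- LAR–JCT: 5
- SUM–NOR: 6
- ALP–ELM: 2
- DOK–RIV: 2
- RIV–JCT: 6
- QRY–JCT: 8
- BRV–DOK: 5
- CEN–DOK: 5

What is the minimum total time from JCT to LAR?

5 min

Compare a few routes:
JCT - DOK - LAR: 1+7 = 8
JCT - LAR: 5 = 5
JCT - MID - NOR - LAR: 5+1+5 = 11
JCT - CEN - NOR - LAR: 4+1+5 = 10
The minimum is 5 min via JCT - LAR.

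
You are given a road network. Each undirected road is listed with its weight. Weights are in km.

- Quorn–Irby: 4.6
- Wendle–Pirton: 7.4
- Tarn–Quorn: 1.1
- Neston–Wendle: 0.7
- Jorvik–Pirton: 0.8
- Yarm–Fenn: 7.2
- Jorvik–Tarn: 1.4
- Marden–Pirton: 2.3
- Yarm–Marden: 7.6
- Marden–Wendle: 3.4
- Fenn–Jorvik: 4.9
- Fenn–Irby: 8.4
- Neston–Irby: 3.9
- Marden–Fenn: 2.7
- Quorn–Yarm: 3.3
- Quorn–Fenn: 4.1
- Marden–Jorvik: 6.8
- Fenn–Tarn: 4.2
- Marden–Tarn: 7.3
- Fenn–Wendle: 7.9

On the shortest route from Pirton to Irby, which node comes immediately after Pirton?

Compare a few routes:
Pirton - Marden - Fenn - Irby: 2.3+2.7+8.4 = 13.4
Pirton - Wendle - Neston - Irby: 7.4+0.7+3.9 = 12
Pirton - Jorvik - Tarn - Quorn - Irby: 0.8+1.4+1.1+4.6 = 7.9
Pirton - Marden - Wendle - Neston - Irby: 2.3+3.4+0.7+3.9 = 10.3
The minimum is 7.9 km via Pirton - Jorvik - Tarn - Quorn - Irby.
So from Pirton the first move is to Jorvik.

Jorvik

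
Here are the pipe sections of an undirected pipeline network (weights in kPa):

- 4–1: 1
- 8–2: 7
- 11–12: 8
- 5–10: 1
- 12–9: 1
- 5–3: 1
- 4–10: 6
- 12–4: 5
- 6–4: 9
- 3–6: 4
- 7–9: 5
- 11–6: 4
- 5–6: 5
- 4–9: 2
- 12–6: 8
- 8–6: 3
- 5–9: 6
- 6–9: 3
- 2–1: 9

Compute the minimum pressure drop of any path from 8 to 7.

Running Dijkstra from 8:
8: 0
6: 3  (via 8)
9: 6  (via 6)
2: 7  (via 8)
3: 7  (via 6)
11: 7  (via 6)
12: 7  (via 9)
4: 8  (via 9)
5: 8  (via 6)
1: 9  (via 4)
10: 9  (via 5)
7: 11  (via 9)
Shortest route: 8 → 6 → 9 → 7 = 11 kPa.

11 kPa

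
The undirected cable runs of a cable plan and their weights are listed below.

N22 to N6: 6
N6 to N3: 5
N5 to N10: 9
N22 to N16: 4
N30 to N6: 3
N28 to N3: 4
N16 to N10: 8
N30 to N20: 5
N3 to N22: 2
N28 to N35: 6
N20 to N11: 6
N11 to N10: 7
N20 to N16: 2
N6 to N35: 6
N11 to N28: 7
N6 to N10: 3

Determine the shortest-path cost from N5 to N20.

Candidate routes:
N5 → N10 → N6 → N30 → N20: 9+3+3+5 = 20
N5 → N10 → N16 → N20: 9+8+2 = 19
N5 → N10 → N11 → N20: 9+7+6 = 22
N5 → N10 → N6 → N22 → N16 → N20: 9+3+6+4+2 = 24
The minimum is 19 via N5 → N10 → N16 → N20.

19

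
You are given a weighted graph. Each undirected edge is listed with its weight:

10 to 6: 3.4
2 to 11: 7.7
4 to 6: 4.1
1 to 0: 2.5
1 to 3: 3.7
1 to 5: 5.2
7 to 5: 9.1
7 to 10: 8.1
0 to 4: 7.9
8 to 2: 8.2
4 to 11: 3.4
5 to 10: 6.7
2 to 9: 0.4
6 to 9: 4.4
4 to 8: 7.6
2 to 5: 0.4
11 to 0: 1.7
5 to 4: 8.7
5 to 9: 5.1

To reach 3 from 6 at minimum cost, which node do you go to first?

9

Enumerating some paths:
6 → 9 → 2 → 5 → 1 → 3: 4.4+0.4+0.4+5.2+3.7 = 14.1
6 → 4 → 0 → 1 → 3: 4.1+7.9+2.5+3.7 = 18.2
6 → 9 → 5 → 1 → 3: 4.4+5.1+5.2+3.7 = 18.4
6 → 4 → 11 → 0 → 1 → 3: 4.1+3.4+1.7+2.5+3.7 = 15.4
Cheapest is 6 → 9 → 2 → 5 → 1 → 3 at 14.1.
So from 6 the first move is to 9.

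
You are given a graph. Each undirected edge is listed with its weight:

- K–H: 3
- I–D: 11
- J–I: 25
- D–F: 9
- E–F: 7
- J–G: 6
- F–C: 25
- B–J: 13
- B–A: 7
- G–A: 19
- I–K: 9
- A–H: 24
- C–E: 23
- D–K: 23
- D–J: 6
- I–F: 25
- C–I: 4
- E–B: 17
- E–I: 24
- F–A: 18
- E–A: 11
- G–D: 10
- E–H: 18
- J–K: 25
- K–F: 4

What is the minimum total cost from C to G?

Enumerating some paths:
C - I - D - G: 4+11+10 = 25
C - I - D - J - G: 4+11+6+6 = 27
C - I - J - G: 4+25+6 = 35
The minimum is 25 via C - I - D - G.

25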